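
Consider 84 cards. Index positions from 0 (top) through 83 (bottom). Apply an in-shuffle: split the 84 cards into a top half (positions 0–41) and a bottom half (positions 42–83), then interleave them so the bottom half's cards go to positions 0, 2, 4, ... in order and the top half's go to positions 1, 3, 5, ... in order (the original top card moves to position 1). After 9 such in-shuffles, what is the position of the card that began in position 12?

Track the card's position through each in-shuffle:
12 → 25 → 51 → 18 → 37 → 75 → 66 → 48 → 12 → 25

25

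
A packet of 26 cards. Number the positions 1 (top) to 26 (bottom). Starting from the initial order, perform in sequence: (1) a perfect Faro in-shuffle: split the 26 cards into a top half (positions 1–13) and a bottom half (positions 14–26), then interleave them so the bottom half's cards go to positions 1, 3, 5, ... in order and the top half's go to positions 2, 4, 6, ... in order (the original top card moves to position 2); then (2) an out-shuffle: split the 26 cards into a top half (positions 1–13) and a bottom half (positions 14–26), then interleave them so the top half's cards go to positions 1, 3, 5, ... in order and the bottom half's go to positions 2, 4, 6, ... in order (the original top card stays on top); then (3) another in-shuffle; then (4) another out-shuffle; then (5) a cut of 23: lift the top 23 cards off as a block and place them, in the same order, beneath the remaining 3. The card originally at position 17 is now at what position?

Track the card from position 17 forward through each operation:
  after op 1 (in-shuffle): 17 → 7
  after op 2 (out-shuffle): 7 → 13
  after op 3 (in-shuffle): 13 → 26
  after op 4 (out-shuffle): 26 → 26
  after op 5 (cut 23): 26 → 3

3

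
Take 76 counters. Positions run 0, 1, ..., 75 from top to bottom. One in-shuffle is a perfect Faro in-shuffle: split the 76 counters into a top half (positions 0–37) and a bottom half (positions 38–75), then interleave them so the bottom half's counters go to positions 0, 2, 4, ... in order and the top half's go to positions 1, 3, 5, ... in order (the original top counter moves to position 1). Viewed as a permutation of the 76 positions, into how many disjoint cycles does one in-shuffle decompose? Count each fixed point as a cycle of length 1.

5

Trace each unvisited position around until it returns:
(0 1 3 7 15 31 ... len 30) (2 5 11 23 47 18 ... len 30) (6 13 27 55 34 69 62 48 20 41) (10 21 43) (32 65 54)
5 cycles in total.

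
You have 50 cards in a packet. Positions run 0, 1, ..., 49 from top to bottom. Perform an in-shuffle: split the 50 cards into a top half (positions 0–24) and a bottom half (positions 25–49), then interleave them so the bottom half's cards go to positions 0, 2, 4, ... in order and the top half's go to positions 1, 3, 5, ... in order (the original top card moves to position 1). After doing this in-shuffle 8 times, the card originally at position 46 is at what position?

Track the card's position through each in-shuffle:
46 → 42 → 34 → 18 → 37 → 24 → 49 → 48 → 46

46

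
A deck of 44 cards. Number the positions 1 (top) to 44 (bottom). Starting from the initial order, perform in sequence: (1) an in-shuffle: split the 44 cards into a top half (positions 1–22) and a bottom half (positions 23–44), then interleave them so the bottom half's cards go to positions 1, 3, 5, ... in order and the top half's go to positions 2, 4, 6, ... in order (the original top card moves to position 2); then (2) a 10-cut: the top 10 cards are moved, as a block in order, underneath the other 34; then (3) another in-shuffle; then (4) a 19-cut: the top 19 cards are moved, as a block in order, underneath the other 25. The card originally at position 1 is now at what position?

Track the card from position 1 forward through each operation:
  after op 1 (in-shuffle): 1 → 2
  after op 2 (cut 10): 2 → 36
  after op 3 (in-shuffle): 36 → 27
  after op 4 (cut 19): 27 → 8

8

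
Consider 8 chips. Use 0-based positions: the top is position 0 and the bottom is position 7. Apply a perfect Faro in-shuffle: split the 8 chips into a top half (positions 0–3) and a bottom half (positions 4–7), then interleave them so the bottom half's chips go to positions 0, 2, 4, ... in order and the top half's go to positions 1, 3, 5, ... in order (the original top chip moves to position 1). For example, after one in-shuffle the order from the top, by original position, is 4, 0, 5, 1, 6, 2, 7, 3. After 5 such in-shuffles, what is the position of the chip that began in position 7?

Track the chip's position through each in-shuffle:
7 → 6 → 4 → 0 → 1 → 3

3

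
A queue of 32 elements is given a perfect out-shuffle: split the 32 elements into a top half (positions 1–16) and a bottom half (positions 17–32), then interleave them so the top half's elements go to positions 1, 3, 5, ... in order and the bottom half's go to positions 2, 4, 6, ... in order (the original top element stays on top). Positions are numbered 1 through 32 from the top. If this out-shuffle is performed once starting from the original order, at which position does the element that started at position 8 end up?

Track the element's position through each out-shuffle:
8 → 15

15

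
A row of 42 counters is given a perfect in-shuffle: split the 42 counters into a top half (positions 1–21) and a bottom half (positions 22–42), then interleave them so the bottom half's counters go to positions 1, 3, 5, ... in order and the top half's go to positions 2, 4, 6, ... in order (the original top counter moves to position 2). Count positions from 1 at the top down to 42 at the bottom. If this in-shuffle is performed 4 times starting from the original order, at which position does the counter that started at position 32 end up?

Track the counter's position through each in-shuffle:
32 → 21 → 42 → 41 → 39

39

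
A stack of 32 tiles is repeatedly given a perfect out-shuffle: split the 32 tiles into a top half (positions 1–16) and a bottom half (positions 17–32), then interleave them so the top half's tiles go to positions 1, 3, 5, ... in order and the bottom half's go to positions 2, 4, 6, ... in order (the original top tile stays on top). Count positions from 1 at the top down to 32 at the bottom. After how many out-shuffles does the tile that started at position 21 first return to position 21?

Follow position 21 under repeated out-shuffles:
21 → 10 → 19 → 6 → 11 → 21
It first returns after 5 out-shuffles.

5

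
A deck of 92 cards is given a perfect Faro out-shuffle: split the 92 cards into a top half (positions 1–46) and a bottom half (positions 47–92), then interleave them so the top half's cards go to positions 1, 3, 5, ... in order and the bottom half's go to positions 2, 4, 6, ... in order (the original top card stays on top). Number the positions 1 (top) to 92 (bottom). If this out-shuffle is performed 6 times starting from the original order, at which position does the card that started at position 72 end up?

Track the card's position through each out-shuffle:
72 → 52 → 12 → 23 → 45 → 89 → 86

86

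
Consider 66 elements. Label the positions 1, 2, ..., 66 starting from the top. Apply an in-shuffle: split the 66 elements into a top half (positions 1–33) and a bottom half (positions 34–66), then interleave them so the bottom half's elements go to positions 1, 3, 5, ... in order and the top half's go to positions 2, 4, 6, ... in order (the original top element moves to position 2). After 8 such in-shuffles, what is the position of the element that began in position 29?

54

Track the element's position through each in-shuffle:
29 → 58 → 49 → 31 → 62 → 57 → 47 → 27 → 54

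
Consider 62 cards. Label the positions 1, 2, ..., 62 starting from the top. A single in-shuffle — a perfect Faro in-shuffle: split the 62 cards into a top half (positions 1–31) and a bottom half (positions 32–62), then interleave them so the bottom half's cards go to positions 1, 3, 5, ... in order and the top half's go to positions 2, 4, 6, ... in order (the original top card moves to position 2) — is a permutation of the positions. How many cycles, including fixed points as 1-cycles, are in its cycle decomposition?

12

Trace each unvisited position around until it returns:
(1 2 4 8 16 32) (3 6 12 24 48 33) (5 10 20 40 17 34) (7 14 28 56 49 35) (9 18 36) (11 22 44 25 50 37) (13 26 52 41 19 38) (15 30 60 57 51 39) ... plus 4 more
12 cycles in total.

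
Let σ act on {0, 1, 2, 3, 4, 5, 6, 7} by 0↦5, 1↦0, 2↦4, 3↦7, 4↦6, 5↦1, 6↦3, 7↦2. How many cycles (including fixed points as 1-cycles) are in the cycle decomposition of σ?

2

Cycle decomposition: (0 5 1) (2 4 6 3 7).
2 cycles.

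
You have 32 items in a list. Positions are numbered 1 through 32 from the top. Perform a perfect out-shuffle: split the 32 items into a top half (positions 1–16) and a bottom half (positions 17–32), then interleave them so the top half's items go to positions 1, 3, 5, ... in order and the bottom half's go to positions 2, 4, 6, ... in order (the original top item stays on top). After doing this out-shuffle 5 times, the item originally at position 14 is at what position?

Track the item's position through each out-shuffle:
14 → 27 → 22 → 12 → 23 → 14

14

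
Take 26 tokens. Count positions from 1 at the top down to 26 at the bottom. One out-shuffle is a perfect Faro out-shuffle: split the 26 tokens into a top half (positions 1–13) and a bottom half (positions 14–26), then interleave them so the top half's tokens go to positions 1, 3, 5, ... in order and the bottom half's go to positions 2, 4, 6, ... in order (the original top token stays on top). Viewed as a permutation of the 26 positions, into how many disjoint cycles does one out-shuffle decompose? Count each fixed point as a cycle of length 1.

4

Trace each unvisited position around until it returns:
(1) (2 3 5 9 17 8 ... len 20) (6 11 21 16) (26)
4 cycles in total.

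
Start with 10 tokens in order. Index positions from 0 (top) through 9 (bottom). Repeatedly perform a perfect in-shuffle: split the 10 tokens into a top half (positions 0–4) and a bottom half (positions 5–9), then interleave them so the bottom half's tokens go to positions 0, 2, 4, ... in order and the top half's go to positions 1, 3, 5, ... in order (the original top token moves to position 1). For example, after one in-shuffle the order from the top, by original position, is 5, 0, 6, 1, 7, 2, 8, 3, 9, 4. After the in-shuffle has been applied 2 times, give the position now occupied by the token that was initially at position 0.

Track the token's position through each in-shuffle:
0 → 1 → 3

3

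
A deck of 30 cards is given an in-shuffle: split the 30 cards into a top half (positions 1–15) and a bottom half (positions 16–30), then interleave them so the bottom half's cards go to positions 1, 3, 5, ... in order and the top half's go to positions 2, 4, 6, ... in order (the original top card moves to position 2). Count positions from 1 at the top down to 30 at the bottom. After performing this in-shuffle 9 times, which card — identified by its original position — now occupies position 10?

20

Work backwards from position 10, undoing one in-shuffle at a time:
10 ← 5 ← 18 ← 9 ← 20 ← 10 ← 5 ← 18 ← 9 ← 20
So the card now at position 10 started at position 20.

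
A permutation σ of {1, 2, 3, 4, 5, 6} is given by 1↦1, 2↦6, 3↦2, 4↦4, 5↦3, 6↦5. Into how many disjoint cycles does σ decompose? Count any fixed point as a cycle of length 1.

3

Cycle decomposition: (1) (2 6 5 3) (4).
3 cycles.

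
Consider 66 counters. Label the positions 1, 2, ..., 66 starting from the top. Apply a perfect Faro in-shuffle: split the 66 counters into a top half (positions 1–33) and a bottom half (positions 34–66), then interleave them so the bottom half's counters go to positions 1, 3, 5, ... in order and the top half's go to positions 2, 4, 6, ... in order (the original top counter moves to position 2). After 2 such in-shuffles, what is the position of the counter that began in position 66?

Track the counter's position through each in-shuffle:
66 → 65 → 63

63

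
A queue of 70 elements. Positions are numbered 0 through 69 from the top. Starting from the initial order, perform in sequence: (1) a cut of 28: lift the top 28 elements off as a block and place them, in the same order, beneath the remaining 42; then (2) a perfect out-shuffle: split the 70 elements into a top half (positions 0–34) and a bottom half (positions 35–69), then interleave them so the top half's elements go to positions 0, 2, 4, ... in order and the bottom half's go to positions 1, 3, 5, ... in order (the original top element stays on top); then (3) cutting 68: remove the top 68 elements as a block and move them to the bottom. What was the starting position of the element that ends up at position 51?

17

Undo the operations in reverse order, starting from position 51:
  undo op 3 (cut 68): 51 ← 49
  undo op 2 (out-shuffle, from bottom half): 49 ← 59
  undo op 1 (cut 28): 59 ← 17
So the element at position 51 came from original position 17.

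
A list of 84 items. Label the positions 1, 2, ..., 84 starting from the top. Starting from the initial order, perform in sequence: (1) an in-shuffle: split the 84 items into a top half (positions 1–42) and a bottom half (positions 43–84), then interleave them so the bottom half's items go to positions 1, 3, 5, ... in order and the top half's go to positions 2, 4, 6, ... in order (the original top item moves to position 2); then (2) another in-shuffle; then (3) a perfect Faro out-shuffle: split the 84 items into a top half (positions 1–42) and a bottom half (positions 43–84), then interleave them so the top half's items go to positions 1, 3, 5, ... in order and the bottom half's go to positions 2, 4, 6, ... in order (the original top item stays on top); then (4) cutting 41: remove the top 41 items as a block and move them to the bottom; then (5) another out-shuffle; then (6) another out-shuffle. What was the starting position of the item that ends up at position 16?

56

Undo the operations in reverse order, starting from position 16:
  undo op 6 (out-shuffle, from bottom half): 16 ← 50
  undo op 5 (out-shuffle, from bottom half): 50 ← 67
  undo op 4 (cut 41): 67 ← 24
  undo op 3 (out-shuffle, from bottom half): 24 ← 54
  undo op 2 (in-shuffle, from top half): 54 ← 27
  undo op 1 (in-shuffle, from bottom half): 27 ← 56
So the item at position 16 came from original position 56.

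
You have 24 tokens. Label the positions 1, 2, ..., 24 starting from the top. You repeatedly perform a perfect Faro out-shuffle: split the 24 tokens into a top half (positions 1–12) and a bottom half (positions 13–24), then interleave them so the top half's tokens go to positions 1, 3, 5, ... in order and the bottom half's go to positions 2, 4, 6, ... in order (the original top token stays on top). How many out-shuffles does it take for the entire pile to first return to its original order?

The out-shuffle permutes the 24 positions with cycle lengths [1, 1, 11, 11].
Every token is home exactly when every cycle has completed a whole number of laps, i.e. after lcm(1, 11) = 11 out-shuffles.

11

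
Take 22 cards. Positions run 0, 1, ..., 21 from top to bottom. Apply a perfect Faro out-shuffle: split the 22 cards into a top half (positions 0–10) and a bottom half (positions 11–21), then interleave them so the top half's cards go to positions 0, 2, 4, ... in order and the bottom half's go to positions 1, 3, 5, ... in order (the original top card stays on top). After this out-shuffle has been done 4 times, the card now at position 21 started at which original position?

21

Work backwards from position 21, undoing one out-shuffle at a time:
21 ← 21 ← 21 ← 21 ← 21
So the card now at position 21 started at position 21.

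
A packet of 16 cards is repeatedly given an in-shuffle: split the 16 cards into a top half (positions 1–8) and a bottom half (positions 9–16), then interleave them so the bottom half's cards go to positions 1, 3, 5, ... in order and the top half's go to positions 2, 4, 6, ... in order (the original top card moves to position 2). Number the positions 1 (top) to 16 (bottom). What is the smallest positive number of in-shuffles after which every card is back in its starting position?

8

The in-shuffle permutes the 16 positions with cycle lengths [8, 8].
Every card is home exactly when every cycle has completed a whole number of laps, i.e. after lcm(8) = 8 in-shuffles.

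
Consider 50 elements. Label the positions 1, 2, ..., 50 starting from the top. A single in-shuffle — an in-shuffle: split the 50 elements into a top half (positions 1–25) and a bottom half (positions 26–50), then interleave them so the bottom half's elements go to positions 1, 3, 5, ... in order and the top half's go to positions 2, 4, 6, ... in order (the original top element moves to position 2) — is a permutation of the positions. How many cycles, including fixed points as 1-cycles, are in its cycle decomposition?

7

Trace each unvisited position around until it returns:
(1 2 4 8 16 32 13 26) (3 6 12 24 48 45 39 27) (5 10 20 40 29 7 14 28) (9 18 36 21 42 33 15 30) (11 22 44 37 23 46 41 31) (17 34) (19 38 25 50 49 47 43 35)
7 cycles in total.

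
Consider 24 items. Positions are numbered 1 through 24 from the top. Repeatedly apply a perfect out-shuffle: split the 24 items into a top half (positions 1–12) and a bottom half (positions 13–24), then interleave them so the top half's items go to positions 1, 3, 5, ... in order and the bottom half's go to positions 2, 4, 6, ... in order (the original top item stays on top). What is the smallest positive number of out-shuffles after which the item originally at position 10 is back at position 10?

11

Follow position 10 under repeated out-shuffles:
10 → 19 → 14 → 4 → 7 → 13 → 2 → 3 → 5 → 9 → 17 → 10
It first returns after 11 out-shuffles.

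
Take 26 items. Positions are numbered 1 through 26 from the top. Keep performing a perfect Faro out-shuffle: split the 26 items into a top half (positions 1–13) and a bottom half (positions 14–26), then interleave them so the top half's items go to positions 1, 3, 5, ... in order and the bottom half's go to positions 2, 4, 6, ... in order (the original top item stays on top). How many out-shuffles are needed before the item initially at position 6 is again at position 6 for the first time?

Follow position 6 under repeated out-shuffles:
6 → 11 → 21 → 16 → 6
It first returns after 4 out-shuffles.

4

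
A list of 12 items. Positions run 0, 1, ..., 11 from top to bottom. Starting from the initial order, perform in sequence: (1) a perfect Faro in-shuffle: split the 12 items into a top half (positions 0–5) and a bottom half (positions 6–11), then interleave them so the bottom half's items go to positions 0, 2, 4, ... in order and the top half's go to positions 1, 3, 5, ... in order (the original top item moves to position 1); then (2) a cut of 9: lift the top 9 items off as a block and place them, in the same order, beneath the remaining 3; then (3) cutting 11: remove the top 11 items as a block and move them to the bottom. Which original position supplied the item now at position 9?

Undo the operations in reverse order, starting from position 9:
  undo op 3 (cut 11): 9 ← 8
  undo op 2 (cut 9): 8 ← 5
  undo op 1 (in-shuffle, from top half): 5 ← 2
So the item at position 9 came from original position 2.

2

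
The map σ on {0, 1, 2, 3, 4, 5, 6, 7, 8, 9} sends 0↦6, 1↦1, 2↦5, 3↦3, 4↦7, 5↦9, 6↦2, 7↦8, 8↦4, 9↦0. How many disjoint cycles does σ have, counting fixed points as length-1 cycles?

Cycle decomposition: (0 6 2 5 9) (1) (3) (4 7 8).
4 cycles.

4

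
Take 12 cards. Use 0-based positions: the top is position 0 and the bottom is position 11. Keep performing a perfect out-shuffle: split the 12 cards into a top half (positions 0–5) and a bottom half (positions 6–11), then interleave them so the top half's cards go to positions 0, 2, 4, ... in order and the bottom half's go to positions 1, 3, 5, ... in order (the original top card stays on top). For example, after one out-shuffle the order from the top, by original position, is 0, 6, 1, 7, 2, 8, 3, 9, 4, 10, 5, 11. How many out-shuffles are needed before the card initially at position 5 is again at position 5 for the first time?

Follow position 5 under repeated out-shuffles:
5 → 10 → 9 → 7 → 3 → 6 → 1 → 2 → 4 → 8 → 5
It first returns after 10 out-shuffles.

10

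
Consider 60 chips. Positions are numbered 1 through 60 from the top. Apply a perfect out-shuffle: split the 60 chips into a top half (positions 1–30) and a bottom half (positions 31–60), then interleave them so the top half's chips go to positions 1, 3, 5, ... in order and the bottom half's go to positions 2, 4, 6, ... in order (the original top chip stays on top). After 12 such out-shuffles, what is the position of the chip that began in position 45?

Track the chip's position through each out-shuffle:
45 → 30 → 59 → 58 → 56 → 52 → 44 → 28 → 55 → 50 → 40 → 20 → 39

39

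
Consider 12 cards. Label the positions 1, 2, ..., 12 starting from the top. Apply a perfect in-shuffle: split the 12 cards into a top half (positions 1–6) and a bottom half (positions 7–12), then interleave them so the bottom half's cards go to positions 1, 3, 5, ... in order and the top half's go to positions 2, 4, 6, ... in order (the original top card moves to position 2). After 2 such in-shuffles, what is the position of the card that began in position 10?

1

Track the card's position through each in-shuffle:
10 → 7 → 1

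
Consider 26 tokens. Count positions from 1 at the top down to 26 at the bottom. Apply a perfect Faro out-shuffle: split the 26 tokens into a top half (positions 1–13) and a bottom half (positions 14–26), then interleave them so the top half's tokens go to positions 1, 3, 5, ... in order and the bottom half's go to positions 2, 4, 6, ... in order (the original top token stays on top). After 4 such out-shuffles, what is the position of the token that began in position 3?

8

Track the token's position through each out-shuffle:
3 → 5 → 9 → 17 → 8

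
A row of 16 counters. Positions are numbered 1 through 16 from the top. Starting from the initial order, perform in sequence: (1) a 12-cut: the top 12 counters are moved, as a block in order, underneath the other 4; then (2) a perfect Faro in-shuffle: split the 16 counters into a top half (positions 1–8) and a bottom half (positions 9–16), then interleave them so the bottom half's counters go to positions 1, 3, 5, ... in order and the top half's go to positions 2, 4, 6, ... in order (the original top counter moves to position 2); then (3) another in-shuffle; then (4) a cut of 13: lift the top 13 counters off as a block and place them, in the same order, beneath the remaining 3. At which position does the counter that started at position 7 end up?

13

Track the counter from position 7 forward through each operation:
  after op 1 (cut 12): 7 → 11
  after op 2 (in-shuffle): 11 → 5
  after op 3 (in-shuffle): 5 → 10
  after op 4 (cut 13): 10 → 13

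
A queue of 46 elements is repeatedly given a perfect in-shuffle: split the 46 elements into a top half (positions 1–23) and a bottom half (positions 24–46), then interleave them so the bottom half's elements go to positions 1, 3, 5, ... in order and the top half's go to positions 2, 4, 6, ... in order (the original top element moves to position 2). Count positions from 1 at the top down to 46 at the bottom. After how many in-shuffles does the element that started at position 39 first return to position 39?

Follow position 39 under repeated in-shuffles:
39 → 31 → 15 → 30 → 13 → 26 → 5 → 10 → ... → 39 (length 23)
It first returns after 23 in-shuffles.

23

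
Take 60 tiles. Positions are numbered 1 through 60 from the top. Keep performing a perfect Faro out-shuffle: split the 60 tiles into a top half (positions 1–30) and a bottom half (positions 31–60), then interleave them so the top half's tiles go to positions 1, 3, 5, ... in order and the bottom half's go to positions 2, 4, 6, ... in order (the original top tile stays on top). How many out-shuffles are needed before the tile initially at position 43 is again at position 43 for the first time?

58

Follow position 43 under repeated out-shuffles:
43 → 26 → 51 → 42 → 24 → 47 → 34 → 8 → ... → 43 (length 58)
It first returns after 58 out-shuffles.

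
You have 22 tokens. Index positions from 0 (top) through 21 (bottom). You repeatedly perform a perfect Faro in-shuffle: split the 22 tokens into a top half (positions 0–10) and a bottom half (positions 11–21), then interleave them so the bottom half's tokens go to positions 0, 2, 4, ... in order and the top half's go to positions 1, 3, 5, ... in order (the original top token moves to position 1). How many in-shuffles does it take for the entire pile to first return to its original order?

11

The in-shuffle permutes the 22 positions with cycle lengths [11, 11].
Every token is home exactly when every cycle has completed a whole number of laps, i.e. after lcm(11) = 11 in-shuffles.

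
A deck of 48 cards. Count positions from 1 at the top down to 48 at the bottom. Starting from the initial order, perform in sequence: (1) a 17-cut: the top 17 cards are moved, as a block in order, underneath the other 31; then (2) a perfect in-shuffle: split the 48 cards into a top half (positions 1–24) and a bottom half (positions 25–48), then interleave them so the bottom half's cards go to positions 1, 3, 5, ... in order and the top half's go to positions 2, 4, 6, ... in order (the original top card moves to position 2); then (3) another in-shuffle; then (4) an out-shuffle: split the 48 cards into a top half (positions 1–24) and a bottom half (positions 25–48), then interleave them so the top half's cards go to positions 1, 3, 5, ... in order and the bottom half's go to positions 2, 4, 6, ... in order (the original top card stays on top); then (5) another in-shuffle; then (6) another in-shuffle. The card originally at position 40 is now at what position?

5

Track the card from position 40 forward through each operation:
  after op 1 (cut 17): 40 → 23
  after op 2 (in-shuffle): 23 → 46
  after op 3 (in-shuffle): 46 → 43
  after op 4 (out-shuffle): 43 → 38
  after op 5 (in-shuffle): 38 → 27
  after op 6 (in-shuffle): 27 → 5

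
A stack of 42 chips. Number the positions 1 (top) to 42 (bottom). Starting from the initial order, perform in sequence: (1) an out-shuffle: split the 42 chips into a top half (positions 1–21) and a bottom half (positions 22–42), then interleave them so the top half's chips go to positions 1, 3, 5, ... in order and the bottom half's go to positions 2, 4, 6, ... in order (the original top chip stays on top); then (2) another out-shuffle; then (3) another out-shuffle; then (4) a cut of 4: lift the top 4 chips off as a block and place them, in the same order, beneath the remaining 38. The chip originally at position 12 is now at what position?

3

Track the chip from position 12 forward through each operation:
  after op 1 (out-shuffle): 12 → 23
  after op 2 (out-shuffle): 23 → 4
  after op 3 (out-shuffle): 4 → 7
  after op 4 (cut 4): 7 → 3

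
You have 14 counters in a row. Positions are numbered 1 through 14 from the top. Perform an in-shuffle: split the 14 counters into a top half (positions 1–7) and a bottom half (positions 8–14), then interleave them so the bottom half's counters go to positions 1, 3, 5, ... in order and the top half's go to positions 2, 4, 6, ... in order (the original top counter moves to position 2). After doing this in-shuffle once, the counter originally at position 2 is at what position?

Track the counter's position through each in-shuffle:
2 → 4

4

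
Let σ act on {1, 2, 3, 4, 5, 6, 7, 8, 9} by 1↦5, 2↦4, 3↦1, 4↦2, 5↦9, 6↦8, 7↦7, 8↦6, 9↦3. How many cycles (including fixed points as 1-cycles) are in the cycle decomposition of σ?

Cycle decomposition: (1 5 9 3) (2 4) (6 8) (7).
4 cycles.

4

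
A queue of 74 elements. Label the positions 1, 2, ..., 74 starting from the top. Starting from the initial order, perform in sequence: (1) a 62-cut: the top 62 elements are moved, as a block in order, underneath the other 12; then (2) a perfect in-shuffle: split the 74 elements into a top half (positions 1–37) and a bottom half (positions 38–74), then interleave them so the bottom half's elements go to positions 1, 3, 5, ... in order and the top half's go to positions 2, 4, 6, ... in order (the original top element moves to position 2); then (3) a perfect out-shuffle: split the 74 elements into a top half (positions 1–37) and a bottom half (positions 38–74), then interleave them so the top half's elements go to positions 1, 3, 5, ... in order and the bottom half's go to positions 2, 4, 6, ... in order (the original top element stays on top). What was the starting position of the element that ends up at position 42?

17

Undo the operations in reverse order, starting from position 42:
  undo op 3 (out-shuffle, from bottom half): 42 ← 58
  undo op 2 (in-shuffle, from top half): 58 ← 29
  undo op 1 (cut 62): 29 ← 17
So the element at position 42 came from original position 17.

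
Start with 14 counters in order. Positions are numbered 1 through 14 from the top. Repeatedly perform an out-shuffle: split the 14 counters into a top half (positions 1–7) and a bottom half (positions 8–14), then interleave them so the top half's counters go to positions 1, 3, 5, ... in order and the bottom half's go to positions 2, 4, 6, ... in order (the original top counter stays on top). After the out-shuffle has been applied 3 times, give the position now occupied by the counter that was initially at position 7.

10

Track the counter's position through each out-shuffle:
7 → 13 → 12 → 10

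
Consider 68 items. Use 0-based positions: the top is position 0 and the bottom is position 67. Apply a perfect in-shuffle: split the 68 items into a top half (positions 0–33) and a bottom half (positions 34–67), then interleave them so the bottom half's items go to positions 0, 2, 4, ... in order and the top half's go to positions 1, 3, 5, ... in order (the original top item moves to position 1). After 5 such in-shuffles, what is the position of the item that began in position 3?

Track the item's position through each in-shuffle:
3 → 7 → 15 → 31 → 63 → 58

58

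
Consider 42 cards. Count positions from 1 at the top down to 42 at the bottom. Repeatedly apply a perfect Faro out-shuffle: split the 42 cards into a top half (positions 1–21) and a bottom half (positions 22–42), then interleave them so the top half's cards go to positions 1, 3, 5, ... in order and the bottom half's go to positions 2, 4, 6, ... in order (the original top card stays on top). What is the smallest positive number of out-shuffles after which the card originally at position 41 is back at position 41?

Follow position 41 under repeated out-shuffles:
41 → 40 → 38 → 34 → 26 → 10 → 19 → 37 → 32 → 22 → 2 → 3 → 5 → 9 → 17 → 33 → 24 → 6 → 11 → 21 → 41
It first returns after 20 out-shuffles.

20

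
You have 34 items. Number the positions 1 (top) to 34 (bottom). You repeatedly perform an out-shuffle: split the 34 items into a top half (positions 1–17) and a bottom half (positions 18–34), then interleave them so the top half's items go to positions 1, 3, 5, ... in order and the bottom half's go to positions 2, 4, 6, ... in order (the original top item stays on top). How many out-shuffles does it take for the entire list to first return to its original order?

10

The out-shuffle permutes the 34 positions with cycle lengths [1, 1, 2, 10, 10, 10].
Every item is home exactly when every cycle has completed a whole number of laps, i.e. after lcm(1, 2, 10) = 10 out-shuffles.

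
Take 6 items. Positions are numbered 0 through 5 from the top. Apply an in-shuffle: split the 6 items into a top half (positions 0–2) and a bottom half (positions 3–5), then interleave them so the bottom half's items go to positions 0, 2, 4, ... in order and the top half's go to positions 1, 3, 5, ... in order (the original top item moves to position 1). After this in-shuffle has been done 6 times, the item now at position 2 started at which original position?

2

Work backwards from position 2, undoing one in-shuffle at a time:
2 ← 4 ← 5 ← 2 ← 4 ← 5 ← 2
So the item now at position 2 started at position 2.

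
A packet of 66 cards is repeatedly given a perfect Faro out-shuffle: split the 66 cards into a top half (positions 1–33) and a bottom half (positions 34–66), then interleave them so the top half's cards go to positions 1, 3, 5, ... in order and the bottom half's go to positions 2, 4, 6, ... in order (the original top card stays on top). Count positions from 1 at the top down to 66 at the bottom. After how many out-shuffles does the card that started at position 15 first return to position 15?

12

Follow position 15 under repeated out-shuffles:
15 → 29 → 57 → 48 → 30 → 59 → 52 → 38 → 10 → 19 → 37 → 8 → 15
It first returns after 12 out-shuffles.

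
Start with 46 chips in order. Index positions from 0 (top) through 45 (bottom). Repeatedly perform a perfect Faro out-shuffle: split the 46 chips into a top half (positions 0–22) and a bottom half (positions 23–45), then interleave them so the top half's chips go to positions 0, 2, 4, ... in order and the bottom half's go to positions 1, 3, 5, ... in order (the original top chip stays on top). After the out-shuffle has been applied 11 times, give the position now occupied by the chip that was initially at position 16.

Track the chip's position through each out-shuffle:
16 → 32 → 19 → 38 → 31 → 17 → 34 → 23 → 1 → 2 → 4 → 8

8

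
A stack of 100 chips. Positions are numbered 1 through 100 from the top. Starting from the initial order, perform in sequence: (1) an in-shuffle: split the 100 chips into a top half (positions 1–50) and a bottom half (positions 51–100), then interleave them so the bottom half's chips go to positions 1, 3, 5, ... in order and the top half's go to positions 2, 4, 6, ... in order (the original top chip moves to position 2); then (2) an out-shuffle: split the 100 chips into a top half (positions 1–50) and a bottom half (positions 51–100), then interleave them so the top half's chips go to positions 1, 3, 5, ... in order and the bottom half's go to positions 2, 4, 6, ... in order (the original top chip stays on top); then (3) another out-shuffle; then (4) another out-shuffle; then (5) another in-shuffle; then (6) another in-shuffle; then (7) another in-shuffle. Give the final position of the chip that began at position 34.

Track the chip from position 34 forward through each operation:
  after op 1 (in-shuffle): 34 → 68
  after op 2 (out-shuffle): 68 → 36
  after op 3 (out-shuffle): 36 → 71
  after op 4 (out-shuffle): 71 → 42
  after op 5 (in-shuffle): 42 → 84
  after op 6 (in-shuffle): 84 → 67
  after op 7 (in-shuffle): 67 → 33

33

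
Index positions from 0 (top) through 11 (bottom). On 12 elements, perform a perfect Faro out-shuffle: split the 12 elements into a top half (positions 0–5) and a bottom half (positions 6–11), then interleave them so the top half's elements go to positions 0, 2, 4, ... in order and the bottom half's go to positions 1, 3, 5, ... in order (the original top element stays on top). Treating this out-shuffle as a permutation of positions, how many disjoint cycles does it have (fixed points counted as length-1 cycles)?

3

Trace each unvisited position around until it returns:
(0) (1 2 4 8 5 10 9 7 3 6) (11)
3 cycles in total.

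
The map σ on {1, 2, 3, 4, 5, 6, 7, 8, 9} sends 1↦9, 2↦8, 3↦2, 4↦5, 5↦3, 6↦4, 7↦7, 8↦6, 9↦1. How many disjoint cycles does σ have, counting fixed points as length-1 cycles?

Cycle decomposition: (1 9) (2 8 6 4 5 3) (7).
3 cycles.

3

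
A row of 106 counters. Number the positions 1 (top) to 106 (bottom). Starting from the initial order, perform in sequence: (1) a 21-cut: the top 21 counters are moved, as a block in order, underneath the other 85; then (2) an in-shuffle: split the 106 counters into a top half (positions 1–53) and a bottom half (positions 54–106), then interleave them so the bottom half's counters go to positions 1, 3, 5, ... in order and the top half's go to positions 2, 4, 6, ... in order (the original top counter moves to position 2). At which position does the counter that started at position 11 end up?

85

Track the counter from position 11 forward through each operation:
  after op 1 (cut 21): 11 → 96
  after op 2 (in-shuffle): 96 → 85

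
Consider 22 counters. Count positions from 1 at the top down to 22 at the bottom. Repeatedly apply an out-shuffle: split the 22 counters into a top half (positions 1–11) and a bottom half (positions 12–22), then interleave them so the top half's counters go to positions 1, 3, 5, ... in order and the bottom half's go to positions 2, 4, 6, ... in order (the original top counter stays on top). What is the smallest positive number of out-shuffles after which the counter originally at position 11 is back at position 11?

6

Follow position 11 under repeated out-shuffles:
11 → 21 → 20 → 18 → 14 → 6 → 11
It first returns after 6 out-shuffles.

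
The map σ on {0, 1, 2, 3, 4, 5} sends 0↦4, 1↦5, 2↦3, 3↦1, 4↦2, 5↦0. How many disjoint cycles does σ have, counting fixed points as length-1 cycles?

1

Cycle decomposition: (0 4 2 3 1 5).
1 cycle.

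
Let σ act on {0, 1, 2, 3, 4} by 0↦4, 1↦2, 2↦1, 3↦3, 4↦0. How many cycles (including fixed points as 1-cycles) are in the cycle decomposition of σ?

3

Cycle decomposition: (0 4) (1 2) (3).
3 cycles.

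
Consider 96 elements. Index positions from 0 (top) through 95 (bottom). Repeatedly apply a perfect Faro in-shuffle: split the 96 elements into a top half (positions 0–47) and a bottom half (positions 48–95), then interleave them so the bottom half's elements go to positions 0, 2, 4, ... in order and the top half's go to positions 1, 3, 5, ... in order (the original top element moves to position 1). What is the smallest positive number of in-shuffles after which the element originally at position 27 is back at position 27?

48

Follow position 27 under repeated in-shuffles:
27 → 55 → 14 → 29 → 59 → 22 → 45 → 91 → ... → 27 (length 48)
It first returns after 48 in-shuffles.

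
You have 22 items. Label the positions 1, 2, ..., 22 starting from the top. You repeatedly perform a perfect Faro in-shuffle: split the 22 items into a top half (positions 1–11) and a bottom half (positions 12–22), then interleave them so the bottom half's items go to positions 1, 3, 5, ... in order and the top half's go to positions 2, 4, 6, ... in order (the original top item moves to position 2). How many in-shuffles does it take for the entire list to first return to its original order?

11

The in-shuffle permutes the 22 positions with cycle lengths [11, 11].
Every item is home exactly when every cycle has completed a whole number of laps, i.e. after lcm(11) = 11 in-shuffles.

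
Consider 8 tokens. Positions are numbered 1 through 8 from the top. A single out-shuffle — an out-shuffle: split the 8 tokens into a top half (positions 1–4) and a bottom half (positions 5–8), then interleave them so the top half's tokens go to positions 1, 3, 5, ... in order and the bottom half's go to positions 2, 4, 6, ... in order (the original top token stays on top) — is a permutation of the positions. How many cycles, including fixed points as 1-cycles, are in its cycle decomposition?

4

Trace each unvisited position around until it returns:
(1) (2 3 5) (4 7 6) (8)
4 cycles in total.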